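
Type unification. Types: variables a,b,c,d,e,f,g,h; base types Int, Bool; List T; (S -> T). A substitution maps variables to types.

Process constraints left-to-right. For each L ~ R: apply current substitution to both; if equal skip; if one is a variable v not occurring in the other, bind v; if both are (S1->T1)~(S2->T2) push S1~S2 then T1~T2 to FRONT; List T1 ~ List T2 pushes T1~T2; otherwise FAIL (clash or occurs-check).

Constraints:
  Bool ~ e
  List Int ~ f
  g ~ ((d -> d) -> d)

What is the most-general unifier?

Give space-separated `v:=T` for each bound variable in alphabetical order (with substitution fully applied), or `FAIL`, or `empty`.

step 1: unify Bool ~ e  [subst: {-} | 2 pending]
  bind e := Bool
step 2: unify List Int ~ f  [subst: {e:=Bool} | 1 pending]
  bind f := List Int
step 3: unify g ~ ((d -> d) -> d)  [subst: {e:=Bool, f:=List Int} | 0 pending]
  bind g := ((d -> d) -> d)

Answer: e:=Bool f:=List Int g:=((d -> d) -> d)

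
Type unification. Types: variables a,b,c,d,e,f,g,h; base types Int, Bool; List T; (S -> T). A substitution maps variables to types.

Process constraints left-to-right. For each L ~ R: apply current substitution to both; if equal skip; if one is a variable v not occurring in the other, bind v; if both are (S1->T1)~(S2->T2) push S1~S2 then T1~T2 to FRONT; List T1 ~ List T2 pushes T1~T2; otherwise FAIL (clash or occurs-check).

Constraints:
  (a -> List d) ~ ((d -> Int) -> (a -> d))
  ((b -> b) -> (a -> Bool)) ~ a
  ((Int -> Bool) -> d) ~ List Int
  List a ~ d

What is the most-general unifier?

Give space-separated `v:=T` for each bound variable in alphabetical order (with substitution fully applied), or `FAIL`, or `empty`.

step 1: unify (a -> List d) ~ ((d -> Int) -> (a -> d))  [subst: {-} | 3 pending]
  -> decompose arrow: push a~(d -> Int), List d~(a -> d)
step 2: unify a ~ (d -> Int)  [subst: {-} | 4 pending]
  bind a := (d -> Int)
step 3: unify List d ~ ((d -> Int) -> d)  [subst: {a:=(d -> Int)} | 3 pending]
  clash: List d vs ((d -> Int) -> d)

Answer: FAIL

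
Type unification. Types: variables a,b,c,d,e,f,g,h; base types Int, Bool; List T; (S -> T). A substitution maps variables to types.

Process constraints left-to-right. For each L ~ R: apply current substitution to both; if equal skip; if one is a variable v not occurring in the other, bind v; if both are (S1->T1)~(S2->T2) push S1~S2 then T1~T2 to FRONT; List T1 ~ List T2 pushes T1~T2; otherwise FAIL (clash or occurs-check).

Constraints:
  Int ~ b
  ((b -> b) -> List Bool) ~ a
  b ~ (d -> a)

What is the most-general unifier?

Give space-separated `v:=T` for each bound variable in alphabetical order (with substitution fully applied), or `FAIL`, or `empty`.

Answer: FAIL

Derivation:
step 1: unify Int ~ b  [subst: {-} | 2 pending]
  bind b := Int
step 2: unify ((Int -> Int) -> List Bool) ~ a  [subst: {b:=Int} | 1 pending]
  bind a := ((Int -> Int) -> List Bool)
step 3: unify Int ~ (d -> ((Int -> Int) -> List Bool))  [subst: {b:=Int, a:=((Int -> Int) -> List Bool)} | 0 pending]
  clash: Int vs (d -> ((Int -> Int) -> List Bool))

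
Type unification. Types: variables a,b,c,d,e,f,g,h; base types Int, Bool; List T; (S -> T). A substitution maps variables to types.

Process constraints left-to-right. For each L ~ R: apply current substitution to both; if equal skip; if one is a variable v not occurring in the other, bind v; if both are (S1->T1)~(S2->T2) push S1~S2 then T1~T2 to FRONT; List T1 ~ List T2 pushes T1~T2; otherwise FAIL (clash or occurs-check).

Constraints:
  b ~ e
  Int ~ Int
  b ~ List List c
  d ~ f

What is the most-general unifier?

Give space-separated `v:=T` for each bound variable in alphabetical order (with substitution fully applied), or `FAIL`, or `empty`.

step 1: unify b ~ e  [subst: {-} | 3 pending]
  bind b := e
step 2: unify Int ~ Int  [subst: {b:=e} | 2 pending]
  -> identical, skip
step 3: unify e ~ List List c  [subst: {b:=e} | 1 pending]
  bind e := List List c
step 4: unify d ~ f  [subst: {b:=e, e:=List List c} | 0 pending]
  bind d := f

Answer: b:=List List c d:=f e:=List List c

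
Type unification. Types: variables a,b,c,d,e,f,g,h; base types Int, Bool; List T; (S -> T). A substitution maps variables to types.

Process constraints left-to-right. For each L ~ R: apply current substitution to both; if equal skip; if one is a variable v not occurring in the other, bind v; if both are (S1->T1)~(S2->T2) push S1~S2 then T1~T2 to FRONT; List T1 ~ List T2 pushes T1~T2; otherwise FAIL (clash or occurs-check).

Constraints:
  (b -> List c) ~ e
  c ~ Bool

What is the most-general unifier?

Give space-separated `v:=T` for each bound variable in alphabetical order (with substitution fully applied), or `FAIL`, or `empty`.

Answer: c:=Bool e:=(b -> List Bool)

Derivation:
step 1: unify (b -> List c) ~ e  [subst: {-} | 1 pending]
  bind e := (b -> List c)
step 2: unify c ~ Bool  [subst: {e:=(b -> List c)} | 0 pending]
  bind c := Bool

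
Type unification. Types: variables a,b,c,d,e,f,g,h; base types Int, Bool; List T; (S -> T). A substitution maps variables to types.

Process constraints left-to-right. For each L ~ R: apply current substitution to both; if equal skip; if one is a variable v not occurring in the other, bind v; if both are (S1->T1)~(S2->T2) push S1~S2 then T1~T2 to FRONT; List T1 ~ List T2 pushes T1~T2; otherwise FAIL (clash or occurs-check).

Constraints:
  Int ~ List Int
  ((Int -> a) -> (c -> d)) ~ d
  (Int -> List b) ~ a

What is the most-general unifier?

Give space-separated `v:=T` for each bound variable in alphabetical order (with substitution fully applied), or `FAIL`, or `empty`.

Answer: FAIL

Derivation:
step 1: unify Int ~ List Int  [subst: {-} | 2 pending]
  clash: Int vs List Int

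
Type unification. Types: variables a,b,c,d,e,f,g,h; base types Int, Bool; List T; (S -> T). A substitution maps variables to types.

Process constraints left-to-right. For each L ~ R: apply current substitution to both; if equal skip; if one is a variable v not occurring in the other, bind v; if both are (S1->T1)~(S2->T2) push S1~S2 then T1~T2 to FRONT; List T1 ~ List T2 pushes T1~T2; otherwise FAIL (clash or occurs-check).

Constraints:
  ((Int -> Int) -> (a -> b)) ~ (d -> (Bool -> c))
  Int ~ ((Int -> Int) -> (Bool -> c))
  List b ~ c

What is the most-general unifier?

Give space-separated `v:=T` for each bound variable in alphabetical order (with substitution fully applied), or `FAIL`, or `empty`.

Answer: FAIL

Derivation:
step 1: unify ((Int -> Int) -> (a -> b)) ~ (d -> (Bool -> c))  [subst: {-} | 2 pending]
  -> decompose arrow: push (Int -> Int)~d, (a -> b)~(Bool -> c)
step 2: unify (Int -> Int) ~ d  [subst: {-} | 3 pending]
  bind d := (Int -> Int)
step 3: unify (a -> b) ~ (Bool -> c)  [subst: {d:=(Int -> Int)} | 2 pending]
  -> decompose arrow: push a~Bool, b~c
step 4: unify a ~ Bool  [subst: {d:=(Int -> Int)} | 3 pending]
  bind a := Bool
step 5: unify b ~ c  [subst: {d:=(Int -> Int), a:=Bool} | 2 pending]
  bind b := c
step 6: unify Int ~ ((Int -> Int) -> (Bool -> c))  [subst: {d:=(Int -> Int), a:=Bool, b:=c} | 1 pending]
  clash: Int vs ((Int -> Int) -> (Bool -> c))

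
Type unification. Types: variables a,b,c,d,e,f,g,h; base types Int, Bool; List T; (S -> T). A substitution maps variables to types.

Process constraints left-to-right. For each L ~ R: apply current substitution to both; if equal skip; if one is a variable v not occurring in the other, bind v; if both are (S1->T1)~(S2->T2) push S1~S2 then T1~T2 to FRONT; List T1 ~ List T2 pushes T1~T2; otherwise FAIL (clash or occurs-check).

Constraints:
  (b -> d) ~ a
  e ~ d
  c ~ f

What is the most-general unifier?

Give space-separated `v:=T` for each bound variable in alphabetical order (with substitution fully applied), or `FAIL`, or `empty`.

step 1: unify (b -> d) ~ a  [subst: {-} | 2 pending]
  bind a := (b -> d)
step 2: unify e ~ d  [subst: {a:=(b -> d)} | 1 pending]
  bind e := d
step 3: unify c ~ f  [subst: {a:=(b -> d), e:=d} | 0 pending]
  bind c := f

Answer: a:=(b -> d) c:=f e:=d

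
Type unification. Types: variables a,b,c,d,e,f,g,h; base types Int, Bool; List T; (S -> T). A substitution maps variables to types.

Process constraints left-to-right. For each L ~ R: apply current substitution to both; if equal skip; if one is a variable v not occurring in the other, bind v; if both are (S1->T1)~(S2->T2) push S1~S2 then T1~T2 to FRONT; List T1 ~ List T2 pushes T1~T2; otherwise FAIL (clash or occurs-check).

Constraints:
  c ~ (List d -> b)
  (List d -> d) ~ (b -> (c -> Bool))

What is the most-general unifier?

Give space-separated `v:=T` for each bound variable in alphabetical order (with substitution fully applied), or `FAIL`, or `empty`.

step 1: unify c ~ (List d -> b)  [subst: {-} | 1 pending]
  bind c := (List d -> b)
step 2: unify (List d -> d) ~ (b -> ((List d -> b) -> Bool))  [subst: {c:=(List d -> b)} | 0 pending]
  -> decompose arrow: push List d~b, d~((List d -> b) -> Bool)
step 3: unify List d ~ b  [subst: {c:=(List d -> b)} | 1 pending]
  bind b := List d
step 4: unify d ~ ((List d -> List d) -> Bool)  [subst: {c:=(List d -> b), b:=List d} | 0 pending]
  occurs-check fail: d in ((List d -> List d) -> Bool)

Answer: FAIL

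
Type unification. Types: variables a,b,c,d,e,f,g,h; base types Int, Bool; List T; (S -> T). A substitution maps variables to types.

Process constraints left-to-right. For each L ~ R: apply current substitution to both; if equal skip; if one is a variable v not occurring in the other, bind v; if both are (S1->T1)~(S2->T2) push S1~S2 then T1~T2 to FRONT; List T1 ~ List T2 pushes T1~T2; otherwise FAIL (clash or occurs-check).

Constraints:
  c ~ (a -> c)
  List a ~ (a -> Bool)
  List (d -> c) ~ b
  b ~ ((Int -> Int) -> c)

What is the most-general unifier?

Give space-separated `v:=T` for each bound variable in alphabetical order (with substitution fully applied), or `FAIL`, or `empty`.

Answer: FAIL

Derivation:
step 1: unify c ~ (a -> c)  [subst: {-} | 3 pending]
  occurs-check fail: c in (a -> c)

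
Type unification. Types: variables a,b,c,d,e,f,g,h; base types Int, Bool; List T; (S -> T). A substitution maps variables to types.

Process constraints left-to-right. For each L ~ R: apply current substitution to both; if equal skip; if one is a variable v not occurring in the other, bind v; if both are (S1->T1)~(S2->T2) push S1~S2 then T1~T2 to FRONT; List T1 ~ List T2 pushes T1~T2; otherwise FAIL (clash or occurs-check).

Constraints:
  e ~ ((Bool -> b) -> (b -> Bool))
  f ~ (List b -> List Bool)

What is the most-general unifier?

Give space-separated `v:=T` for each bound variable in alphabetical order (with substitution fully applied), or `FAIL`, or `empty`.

Answer: e:=((Bool -> b) -> (b -> Bool)) f:=(List b -> List Bool)

Derivation:
step 1: unify e ~ ((Bool -> b) -> (b -> Bool))  [subst: {-} | 1 pending]
  bind e := ((Bool -> b) -> (b -> Bool))
step 2: unify f ~ (List b -> List Bool)  [subst: {e:=((Bool -> b) -> (b -> Bool))} | 0 pending]
  bind f := (List b -> List Bool)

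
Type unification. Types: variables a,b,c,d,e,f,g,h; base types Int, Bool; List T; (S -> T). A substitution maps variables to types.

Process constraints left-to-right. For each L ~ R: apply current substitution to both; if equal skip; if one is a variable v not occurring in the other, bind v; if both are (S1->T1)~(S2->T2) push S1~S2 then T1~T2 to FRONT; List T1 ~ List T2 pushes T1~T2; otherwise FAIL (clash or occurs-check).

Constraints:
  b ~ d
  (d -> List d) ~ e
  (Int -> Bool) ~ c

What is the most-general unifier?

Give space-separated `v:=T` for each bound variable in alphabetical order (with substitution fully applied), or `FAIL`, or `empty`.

step 1: unify b ~ d  [subst: {-} | 2 pending]
  bind b := d
step 2: unify (d -> List d) ~ e  [subst: {b:=d} | 1 pending]
  bind e := (d -> List d)
step 3: unify (Int -> Bool) ~ c  [subst: {b:=d, e:=(d -> List d)} | 0 pending]
  bind c := (Int -> Bool)

Answer: b:=d c:=(Int -> Bool) e:=(d -> List d)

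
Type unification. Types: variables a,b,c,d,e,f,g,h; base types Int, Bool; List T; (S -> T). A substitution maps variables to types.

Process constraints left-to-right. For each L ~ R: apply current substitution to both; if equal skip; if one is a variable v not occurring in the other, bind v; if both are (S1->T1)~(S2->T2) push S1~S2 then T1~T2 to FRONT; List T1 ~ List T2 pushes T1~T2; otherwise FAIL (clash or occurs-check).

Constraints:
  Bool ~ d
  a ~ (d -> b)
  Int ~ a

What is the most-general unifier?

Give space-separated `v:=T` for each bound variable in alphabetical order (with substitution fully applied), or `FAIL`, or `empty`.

step 1: unify Bool ~ d  [subst: {-} | 2 pending]
  bind d := Bool
step 2: unify a ~ (Bool -> b)  [subst: {d:=Bool} | 1 pending]
  bind a := (Bool -> b)
step 3: unify Int ~ (Bool -> b)  [subst: {d:=Bool, a:=(Bool -> b)} | 0 pending]
  clash: Int vs (Bool -> b)

Answer: FAIL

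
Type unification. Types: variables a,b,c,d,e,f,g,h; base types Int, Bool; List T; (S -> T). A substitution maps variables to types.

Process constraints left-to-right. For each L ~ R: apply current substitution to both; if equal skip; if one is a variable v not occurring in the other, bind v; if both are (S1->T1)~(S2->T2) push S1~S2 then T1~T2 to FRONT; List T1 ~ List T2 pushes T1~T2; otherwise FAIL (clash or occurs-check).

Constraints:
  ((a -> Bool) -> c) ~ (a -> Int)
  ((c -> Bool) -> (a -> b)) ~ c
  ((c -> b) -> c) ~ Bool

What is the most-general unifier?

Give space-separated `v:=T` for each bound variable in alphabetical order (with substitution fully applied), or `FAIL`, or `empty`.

step 1: unify ((a -> Bool) -> c) ~ (a -> Int)  [subst: {-} | 2 pending]
  -> decompose arrow: push (a -> Bool)~a, c~Int
step 2: unify (a -> Bool) ~ a  [subst: {-} | 3 pending]
  occurs-check fail

Answer: FAIL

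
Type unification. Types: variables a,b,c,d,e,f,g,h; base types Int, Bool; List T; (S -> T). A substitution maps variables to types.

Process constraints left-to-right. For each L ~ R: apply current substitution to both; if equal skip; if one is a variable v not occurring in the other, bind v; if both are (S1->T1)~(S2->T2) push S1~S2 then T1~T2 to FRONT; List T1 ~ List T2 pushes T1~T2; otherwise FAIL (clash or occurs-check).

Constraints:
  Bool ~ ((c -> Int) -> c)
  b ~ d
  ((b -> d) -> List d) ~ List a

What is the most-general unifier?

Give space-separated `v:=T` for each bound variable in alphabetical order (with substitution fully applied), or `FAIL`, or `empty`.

step 1: unify Bool ~ ((c -> Int) -> c)  [subst: {-} | 2 pending]
  clash: Bool vs ((c -> Int) -> c)

Answer: FAIL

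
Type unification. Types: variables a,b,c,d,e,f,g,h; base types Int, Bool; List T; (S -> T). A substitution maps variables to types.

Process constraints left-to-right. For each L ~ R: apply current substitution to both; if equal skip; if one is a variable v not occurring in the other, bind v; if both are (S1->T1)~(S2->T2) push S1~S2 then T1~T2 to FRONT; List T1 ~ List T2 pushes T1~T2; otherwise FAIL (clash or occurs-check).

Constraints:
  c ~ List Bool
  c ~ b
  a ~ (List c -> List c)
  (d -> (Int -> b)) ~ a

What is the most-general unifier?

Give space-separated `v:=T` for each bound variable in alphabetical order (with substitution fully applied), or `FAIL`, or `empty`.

step 1: unify c ~ List Bool  [subst: {-} | 3 pending]
  bind c := List Bool
step 2: unify List Bool ~ b  [subst: {c:=List Bool} | 2 pending]
  bind b := List Bool
step 3: unify a ~ (List List Bool -> List List Bool)  [subst: {c:=List Bool, b:=List Bool} | 1 pending]
  bind a := (List List Bool -> List List Bool)
step 4: unify (d -> (Int -> List Bool)) ~ (List List Bool -> List List Bool)  [subst: {c:=List Bool, b:=List Bool, a:=(List List Bool -> List List Bool)} | 0 pending]
  -> decompose arrow: push d~List List Bool, (Int -> List Bool)~List List Bool
step 5: unify d ~ List List Bool  [subst: {c:=List Bool, b:=List Bool, a:=(List List Bool -> List List Bool)} | 1 pending]
  bind d := List List Bool
step 6: unify (Int -> List Bool) ~ List List Bool  [subst: {c:=List Bool, b:=List Bool, a:=(List List Bool -> List List Bool), d:=List List Bool} | 0 pending]
  clash: (Int -> List Bool) vs List List Bool

Answer: FAIL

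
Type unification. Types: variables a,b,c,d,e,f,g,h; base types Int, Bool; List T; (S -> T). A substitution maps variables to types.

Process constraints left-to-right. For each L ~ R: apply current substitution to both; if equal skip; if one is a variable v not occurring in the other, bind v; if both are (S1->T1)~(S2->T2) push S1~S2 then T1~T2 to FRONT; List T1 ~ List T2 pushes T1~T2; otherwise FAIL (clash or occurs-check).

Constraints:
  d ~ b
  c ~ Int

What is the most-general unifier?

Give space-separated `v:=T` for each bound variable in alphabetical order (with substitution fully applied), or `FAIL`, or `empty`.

Answer: c:=Int d:=b

Derivation:
step 1: unify d ~ b  [subst: {-} | 1 pending]
  bind d := b
step 2: unify c ~ Int  [subst: {d:=b} | 0 pending]
  bind c := Int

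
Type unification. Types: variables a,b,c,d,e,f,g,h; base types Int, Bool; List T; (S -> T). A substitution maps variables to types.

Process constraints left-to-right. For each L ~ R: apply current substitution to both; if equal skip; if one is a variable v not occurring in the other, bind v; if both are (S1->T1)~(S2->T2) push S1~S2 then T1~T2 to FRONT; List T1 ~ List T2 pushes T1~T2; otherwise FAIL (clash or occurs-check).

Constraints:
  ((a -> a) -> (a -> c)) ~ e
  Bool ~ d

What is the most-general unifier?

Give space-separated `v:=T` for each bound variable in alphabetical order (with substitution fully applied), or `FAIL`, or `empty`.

Answer: d:=Bool e:=((a -> a) -> (a -> c))

Derivation:
step 1: unify ((a -> a) -> (a -> c)) ~ e  [subst: {-} | 1 pending]
  bind e := ((a -> a) -> (a -> c))
step 2: unify Bool ~ d  [subst: {e:=((a -> a) -> (a -> c))} | 0 pending]
  bind d := Bool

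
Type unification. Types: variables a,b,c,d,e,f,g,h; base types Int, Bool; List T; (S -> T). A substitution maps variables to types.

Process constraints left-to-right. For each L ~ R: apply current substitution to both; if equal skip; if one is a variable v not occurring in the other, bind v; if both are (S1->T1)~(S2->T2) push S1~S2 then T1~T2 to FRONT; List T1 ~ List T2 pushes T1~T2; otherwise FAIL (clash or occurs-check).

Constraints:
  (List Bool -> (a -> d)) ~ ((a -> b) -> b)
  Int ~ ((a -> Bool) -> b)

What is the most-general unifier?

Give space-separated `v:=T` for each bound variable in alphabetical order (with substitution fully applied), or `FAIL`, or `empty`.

step 1: unify (List Bool -> (a -> d)) ~ ((a -> b) -> b)  [subst: {-} | 1 pending]
  -> decompose arrow: push List Bool~(a -> b), (a -> d)~b
step 2: unify List Bool ~ (a -> b)  [subst: {-} | 2 pending]
  clash: List Bool vs (a -> b)

Answer: FAIL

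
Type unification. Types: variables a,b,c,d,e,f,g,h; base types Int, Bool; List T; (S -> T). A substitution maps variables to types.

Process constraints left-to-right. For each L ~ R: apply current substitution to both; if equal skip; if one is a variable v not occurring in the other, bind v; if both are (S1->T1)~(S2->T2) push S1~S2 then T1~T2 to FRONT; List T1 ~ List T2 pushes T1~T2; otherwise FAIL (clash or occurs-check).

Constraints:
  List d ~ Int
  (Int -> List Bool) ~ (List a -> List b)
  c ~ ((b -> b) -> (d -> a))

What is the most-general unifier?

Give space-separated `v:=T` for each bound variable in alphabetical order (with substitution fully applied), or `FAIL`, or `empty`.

Answer: FAIL

Derivation:
step 1: unify List d ~ Int  [subst: {-} | 2 pending]
  clash: List d vs Int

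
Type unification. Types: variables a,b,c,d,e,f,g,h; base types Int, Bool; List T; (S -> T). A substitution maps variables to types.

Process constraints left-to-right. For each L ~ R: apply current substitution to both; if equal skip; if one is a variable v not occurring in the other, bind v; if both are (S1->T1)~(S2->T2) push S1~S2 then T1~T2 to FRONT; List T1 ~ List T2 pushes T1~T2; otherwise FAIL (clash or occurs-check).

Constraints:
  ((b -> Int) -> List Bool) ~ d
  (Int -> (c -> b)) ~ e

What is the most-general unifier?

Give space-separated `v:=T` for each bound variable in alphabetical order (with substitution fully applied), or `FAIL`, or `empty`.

Answer: d:=((b -> Int) -> List Bool) e:=(Int -> (c -> b))

Derivation:
step 1: unify ((b -> Int) -> List Bool) ~ d  [subst: {-} | 1 pending]
  bind d := ((b -> Int) -> List Bool)
step 2: unify (Int -> (c -> b)) ~ e  [subst: {d:=((b -> Int) -> List Bool)} | 0 pending]
  bind e := (Int -> (c -> b))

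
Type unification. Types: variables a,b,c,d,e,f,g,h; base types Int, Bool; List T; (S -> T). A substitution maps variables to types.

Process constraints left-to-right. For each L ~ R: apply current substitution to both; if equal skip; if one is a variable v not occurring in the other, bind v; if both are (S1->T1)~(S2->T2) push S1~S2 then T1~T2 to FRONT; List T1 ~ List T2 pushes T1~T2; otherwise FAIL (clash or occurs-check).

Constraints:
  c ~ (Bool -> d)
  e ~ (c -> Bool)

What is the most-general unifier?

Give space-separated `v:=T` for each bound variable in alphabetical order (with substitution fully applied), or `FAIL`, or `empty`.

Answer: c:=(Bool -> d) e:=((Bool -> d) -> Bool)

Derivation:
step 1: unify c ~ (Bool -> d)  [subst: {-} | 1 pending]
  bind c := (Bool -> d)
step 2: unify e ~ ((Bool -> d) -> Bool)  [subst: {c:=(Bool -> d)} | 0 pending]
  bind e := ((Bool -> d) -> Bool)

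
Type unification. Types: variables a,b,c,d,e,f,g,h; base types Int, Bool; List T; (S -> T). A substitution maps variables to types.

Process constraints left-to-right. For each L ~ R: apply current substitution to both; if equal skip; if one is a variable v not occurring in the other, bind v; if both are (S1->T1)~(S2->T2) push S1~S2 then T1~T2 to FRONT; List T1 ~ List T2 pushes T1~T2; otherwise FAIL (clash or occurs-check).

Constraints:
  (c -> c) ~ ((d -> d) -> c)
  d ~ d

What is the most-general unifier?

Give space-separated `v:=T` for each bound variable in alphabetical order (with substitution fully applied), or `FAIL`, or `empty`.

step 1: unify (c -> c) ~ ((d -> d) -> c)  [subst: {-} | 1 pending]
  -> decompose arrow: push c~(d -> d), c~c
step 2: unify c ~ (d -> d)  [subst: {-} | 2 pending]
  bind c := (d -> d)
step 3: unify (d -> d) ~ (d -> d)  [subst: {c:=(d -> d)} | 1 pending]
  -> identical, skip
step 4: unify d ~ d  [subst: {c:=(d -> d)} | 0 pending]
  -> identical, skip

Answer: c:=(d -> d)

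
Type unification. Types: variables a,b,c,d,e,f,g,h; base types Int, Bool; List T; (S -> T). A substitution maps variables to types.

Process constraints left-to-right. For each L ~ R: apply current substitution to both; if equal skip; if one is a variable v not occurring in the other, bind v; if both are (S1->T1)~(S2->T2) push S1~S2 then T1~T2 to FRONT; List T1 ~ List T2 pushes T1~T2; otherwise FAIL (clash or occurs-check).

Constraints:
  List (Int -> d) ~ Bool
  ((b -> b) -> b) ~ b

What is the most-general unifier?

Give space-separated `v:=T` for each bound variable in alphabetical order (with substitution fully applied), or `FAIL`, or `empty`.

step 1: unify List (Int -> d) ~ Bool  [subst: {-} | 1 pending]
  clash: List (Int -> d) vs Bool

Answer: FAIL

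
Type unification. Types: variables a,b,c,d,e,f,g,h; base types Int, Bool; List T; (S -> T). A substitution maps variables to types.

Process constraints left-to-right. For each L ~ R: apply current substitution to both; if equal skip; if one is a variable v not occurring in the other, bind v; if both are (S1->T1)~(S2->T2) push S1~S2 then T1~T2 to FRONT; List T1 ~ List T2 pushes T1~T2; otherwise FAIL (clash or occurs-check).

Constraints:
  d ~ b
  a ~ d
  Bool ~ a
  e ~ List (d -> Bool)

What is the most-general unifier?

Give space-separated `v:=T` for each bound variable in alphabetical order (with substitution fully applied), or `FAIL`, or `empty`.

Answer: a:=Bool b:=Bool d:=Bool e:=List (Bool -> Bool)

Derivation:
step 1: unify d ~ b  [subst: {-} | 3 pending]
  bind d := b
step 2: unify a ~ b  [subst: {d:=b} | 2 pending]
  bind a := b
step 3: unify Bool ~ b  [subst: {d:=b, a:=b} | 1 pending]
  bind b := Bool
step 4: unify e ~ List (Bool -> Bool)  [subst: {d:=b, a:=b, b:=Bool} | 0 pending]
  bind e := List (Bool -> Bool)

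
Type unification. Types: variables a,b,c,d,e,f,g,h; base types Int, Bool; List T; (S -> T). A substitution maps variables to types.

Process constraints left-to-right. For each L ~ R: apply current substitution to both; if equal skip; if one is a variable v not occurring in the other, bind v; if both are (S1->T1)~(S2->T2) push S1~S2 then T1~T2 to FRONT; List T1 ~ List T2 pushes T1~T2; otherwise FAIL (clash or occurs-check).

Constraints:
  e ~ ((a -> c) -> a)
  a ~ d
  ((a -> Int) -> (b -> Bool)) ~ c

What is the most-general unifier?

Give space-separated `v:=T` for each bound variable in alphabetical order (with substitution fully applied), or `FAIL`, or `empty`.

Answer: a:=d c:=((d -> Int) -> (b -> Bool)) e:=((d -> ((d -> Int) -> (b -> Bool))) -> d)

Derivation:
step 1: unify e ~ ((a -> c) -> a)  [subst: {-} | 2 pending]
  bind e := ((a -> c) -> a)
step 2: unify a ~ d  [subst: {e:=((a -> c) -> a)} | 1 pending]
  bind a := d
step 3: unify ((d -> Int) -> (b -> Bool)) ~ c  [subst: {e:=((a -> c) -> a), a:=d} | 0 pending]
  bind c := ((d -> Int) -> (b -> Bool))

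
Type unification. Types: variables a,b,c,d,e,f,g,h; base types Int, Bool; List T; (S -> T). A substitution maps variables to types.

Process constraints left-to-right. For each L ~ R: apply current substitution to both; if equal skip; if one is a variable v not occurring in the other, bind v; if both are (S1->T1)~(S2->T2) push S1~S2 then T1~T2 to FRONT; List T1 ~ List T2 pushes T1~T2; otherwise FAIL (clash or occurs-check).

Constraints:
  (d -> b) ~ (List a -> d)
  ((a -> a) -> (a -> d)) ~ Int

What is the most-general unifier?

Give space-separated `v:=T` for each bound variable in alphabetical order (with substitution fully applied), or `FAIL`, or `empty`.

step 1: unify (d -> b) ~ (List a -> d)  [subst: {-} | 1 pending]
  -> decompose arrow: push d~List a, b~d
step 2: unify d ~ List a  [subst: {-} | 2 pending]
  bind d := List a
step 3: unify b ~ List a  [subst: {d:=List a} | 1 pending]
  bind b := List a
step 4: unify ((a -> a) -> (a -> List a)) ~ Int  [subst: {d:=List a, b:=List a} | 0 pending]
  clash: ((a -> a) -> (a -> List a)) vs Int

Answer: FAIL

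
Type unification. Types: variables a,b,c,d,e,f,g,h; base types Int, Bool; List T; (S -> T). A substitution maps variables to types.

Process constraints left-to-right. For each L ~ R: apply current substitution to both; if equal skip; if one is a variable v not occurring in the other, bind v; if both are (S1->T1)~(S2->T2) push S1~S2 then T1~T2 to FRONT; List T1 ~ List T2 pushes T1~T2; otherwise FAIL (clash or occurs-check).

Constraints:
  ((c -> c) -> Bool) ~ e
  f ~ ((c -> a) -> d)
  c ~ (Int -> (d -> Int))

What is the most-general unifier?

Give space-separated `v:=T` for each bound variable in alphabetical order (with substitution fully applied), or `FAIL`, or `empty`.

step 1: unify ((c -> c) -> Bool) ~ e  [subst: {-} | 2 pending]
  bind e := ((c -> c) -> Bool)
step 2: unify f ~ ((c -> a) -> d)  [subst: {e:=((c -> c) -> Bool)} | 1 pending]
  bind f := ((c -> a) -> d)
step 3: unify c ~ (Int -> (d -> Int))  [subst: {e:=((c -> c) -> Bool), f:=((c -> a) -> d)} | 0 pending]
  bind c := (Int -> (d -> Int))

Answer: c:=(Int -> (d -> Int)) e:=(((Int -> (d -> Int)) -> (Int -> (d -> Int))) -> Bool) f:=(((Int -> (d -> Int)) -> a) -> d)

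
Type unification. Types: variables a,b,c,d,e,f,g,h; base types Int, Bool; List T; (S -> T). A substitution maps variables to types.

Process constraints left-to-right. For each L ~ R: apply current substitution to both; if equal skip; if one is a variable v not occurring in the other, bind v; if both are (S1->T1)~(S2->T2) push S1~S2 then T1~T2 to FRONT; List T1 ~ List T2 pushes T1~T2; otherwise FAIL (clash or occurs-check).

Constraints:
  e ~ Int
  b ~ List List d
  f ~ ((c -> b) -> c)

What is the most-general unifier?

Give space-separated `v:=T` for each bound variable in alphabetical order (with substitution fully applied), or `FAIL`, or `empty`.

Answer: b:=List List d e:=Int f:=((c -> List List d) -> c)

Derivation:
step 1: unify e ~ Int  [subst: {-} | 2 pending]
  bind e := Int
step 2: unify b ~ List List d  [subst: {e:=Int} | 1 pending]
  bind b := List List d
step 3: unify f ~ ((c -> List List d) -> c)  [subst: {e:=Int, b:=List List d} | 0 pending]
  bind f := ((c -> List List d) -> c)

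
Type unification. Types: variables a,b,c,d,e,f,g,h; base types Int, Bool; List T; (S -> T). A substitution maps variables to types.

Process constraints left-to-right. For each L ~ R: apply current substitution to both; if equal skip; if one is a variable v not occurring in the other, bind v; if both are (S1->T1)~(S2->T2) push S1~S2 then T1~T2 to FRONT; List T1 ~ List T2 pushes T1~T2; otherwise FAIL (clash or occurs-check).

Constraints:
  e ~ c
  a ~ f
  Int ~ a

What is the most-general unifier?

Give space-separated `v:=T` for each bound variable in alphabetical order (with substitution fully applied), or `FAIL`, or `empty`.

Answer: a:=Int e:=c f:=Int

Derivation:
step 1: unify e ~ c  [subst: {-} | 2 pending]
  bind e := c
step 2: unify a ~ f  [subst: {e:=c} | 1 pending]
  bind a := f
step 3: unify Int ~ f  [subst: {e:=c, a:=f} | 0 pending]
  bind f := Int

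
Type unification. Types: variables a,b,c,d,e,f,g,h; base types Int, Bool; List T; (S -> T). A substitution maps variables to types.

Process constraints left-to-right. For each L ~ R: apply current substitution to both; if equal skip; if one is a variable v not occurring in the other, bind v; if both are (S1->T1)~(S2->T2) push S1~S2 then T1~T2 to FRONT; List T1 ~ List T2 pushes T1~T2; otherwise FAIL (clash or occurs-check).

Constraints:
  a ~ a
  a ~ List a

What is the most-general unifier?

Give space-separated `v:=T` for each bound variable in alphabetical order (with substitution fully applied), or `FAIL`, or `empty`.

step 1: unify a ~ a  [subst: {-} | 1 pending]
  -> identical, skip
step 2: unify a ~ List a  [subst: {-} | 0 pending]
  occurs-check fail: a in List a

Answer: FAIL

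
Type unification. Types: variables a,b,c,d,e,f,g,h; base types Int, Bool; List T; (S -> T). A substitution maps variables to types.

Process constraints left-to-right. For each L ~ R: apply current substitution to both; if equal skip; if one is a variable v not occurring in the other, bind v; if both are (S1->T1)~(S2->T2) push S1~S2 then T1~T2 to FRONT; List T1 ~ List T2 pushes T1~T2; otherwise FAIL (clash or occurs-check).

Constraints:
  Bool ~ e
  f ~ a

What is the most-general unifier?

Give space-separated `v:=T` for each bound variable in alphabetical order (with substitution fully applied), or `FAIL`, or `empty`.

Answer: e:=Bool f:=a

Derivation:
step 1: unify Bool ~ e  [subst: {-} | 1 pending]
  bind e := Bool
step 2: unify f ~ a  [subst: {e:=Bool} | 0 pending]
  bind f := a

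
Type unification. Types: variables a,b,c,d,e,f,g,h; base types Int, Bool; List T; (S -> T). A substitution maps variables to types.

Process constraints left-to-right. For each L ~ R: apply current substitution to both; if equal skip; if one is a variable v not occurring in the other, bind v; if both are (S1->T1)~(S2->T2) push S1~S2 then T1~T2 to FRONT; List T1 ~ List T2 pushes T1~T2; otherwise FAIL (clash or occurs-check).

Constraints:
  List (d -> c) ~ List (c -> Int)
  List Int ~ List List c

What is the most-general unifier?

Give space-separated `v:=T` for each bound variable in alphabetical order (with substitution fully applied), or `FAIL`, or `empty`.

step 1: unify List (d -> c) ~ List (c -> Int)  [subst: {-} | 1 pending]
  -> decompose List: push (d -> c)~(c -> Int)
step 2: unify (d -> c) ~ (c -> Int)  [subst: {-} | 1 pending]
  -> decompose arrow: push d~c, c~Int
step 3: unify d ~ c  [subst: {-} | 2 pending]
  bind d := c
step 4: unify c ~ Int  [subst: {d:=c} | 1 pending]
  bind c := Int
step 5: unify List Int ~ List List Int  [subst: {d:=c, c:=Int} | 0 pending]
  -> decompose List: push Int~List Int
step 6: unify Int ~ List Int  [subst: {d:=c, c:=Int} | 0 pending]
  clash: Int vs List Int

Answer: FAIL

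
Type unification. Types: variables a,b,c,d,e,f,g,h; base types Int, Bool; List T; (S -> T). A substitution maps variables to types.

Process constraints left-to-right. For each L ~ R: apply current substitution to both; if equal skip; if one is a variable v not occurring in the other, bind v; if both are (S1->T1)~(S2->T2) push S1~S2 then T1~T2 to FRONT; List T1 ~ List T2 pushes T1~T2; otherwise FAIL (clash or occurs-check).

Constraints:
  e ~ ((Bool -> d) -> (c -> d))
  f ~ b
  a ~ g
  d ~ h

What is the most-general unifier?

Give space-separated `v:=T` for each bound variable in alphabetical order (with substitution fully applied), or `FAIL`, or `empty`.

Answer: a:=g d:=h e:=((Bool -> h) -> (c -> h)) f:=b

Derivation:
step 1: unify e ~ ((Bool -> d) -> (c -> d))  [subst: {-} | 3 pending]
  bind e := ((Bool -> d) -> (c -> d))
step 2: unify f ~ b  [subst: {e:=((Bool -> d) -> (c -> d))} | 2 pending]
  bind f := b
step 3: unify a ~ g  [subst: {e:=((Bool -> d) -> (c -> d)), f:=b} | 1 pending]
  bind a := g
step 4: unify d ~ h  [subst: {e:=((Bool -> d) -> (c -> d)), f:=b, a:=g} | 0 pending]
  bind d := h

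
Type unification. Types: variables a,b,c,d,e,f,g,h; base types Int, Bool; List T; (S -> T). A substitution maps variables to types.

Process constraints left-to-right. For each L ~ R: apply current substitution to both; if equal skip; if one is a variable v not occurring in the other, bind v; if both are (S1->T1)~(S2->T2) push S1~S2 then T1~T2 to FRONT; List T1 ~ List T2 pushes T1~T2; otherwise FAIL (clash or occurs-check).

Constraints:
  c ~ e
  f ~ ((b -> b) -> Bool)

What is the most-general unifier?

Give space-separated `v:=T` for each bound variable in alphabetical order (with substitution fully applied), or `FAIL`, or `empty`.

step 1: unify c ~ e  [subst: {-} | 1 pending]
  bind c := e
step 2: unify f ~ ((b -> b) -> Bool)  [subst: {c:=e} | 0 pending]
  bind f := ((b -> b) -> Bool)

Answer: c:=e f:=((b -> b) -> Bool)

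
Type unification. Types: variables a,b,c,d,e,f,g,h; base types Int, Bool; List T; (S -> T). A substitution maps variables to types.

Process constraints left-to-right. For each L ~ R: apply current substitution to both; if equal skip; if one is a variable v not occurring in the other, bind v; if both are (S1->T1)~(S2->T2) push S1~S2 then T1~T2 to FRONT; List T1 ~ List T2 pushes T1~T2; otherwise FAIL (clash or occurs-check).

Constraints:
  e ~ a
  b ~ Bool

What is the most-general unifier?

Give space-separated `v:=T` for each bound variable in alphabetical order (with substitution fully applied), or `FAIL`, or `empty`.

step 1: unify e ~ a  [subst: {-} | 1 pending]
  bind e := a
step 2: unify b ~ Bool  [subst: {e:=a} | 0 pending]
  bind b := Bool

Answer: b:=Bool e:=a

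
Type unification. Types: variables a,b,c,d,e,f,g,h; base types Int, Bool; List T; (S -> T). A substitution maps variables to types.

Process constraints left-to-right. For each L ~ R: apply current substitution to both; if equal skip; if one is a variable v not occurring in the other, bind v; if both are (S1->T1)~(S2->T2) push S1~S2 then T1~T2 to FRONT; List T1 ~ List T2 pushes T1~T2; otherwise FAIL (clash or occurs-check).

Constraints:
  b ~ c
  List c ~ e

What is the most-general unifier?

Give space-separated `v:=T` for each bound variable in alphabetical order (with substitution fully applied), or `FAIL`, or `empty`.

step 1: unify b ~ c  [subst: {-} | 1 pending]
  bind b := c
step 2: unify List c ~ e  [subst: {b:=c} | 0 pending]
  bind e := List c

Answer: b:=c e:=List c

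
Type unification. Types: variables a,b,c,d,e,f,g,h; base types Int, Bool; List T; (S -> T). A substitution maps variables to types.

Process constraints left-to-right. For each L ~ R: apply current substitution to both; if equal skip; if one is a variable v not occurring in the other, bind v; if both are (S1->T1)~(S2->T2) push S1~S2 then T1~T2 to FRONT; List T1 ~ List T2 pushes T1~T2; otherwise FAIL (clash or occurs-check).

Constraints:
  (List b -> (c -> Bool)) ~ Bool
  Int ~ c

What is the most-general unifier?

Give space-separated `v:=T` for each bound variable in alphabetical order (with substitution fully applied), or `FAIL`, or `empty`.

Answer: FAIL

Derivation:
step 1: unify (List b -> (c -> Bool)) ~ Bool  [subst: {-} | 1 pending]
  clash: (List b -> (c -> Bool)) vs Bool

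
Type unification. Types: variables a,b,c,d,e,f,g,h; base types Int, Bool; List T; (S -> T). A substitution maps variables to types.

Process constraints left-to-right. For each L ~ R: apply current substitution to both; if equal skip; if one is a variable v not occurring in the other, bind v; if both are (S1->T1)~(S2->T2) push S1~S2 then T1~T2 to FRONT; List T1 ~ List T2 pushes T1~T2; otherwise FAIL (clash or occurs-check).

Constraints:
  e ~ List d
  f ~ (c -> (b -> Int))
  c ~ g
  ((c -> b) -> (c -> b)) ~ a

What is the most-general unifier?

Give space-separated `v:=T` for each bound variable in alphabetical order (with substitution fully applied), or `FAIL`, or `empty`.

step 1: unify e ~ List d  [subst: {-} | 3 pending]
  bind e := List d
step 2: unify f ~ (c -> (b -> Int))  [subst: {e:=List d} | 2 pending]
  bind f := (c -> (b -> Int))
step 3: unify c ~ g  [subst: {e:=List d, f:=(c -> (b -> Int))} | 1 pending]
  bind c := g
step 4: unify ((g -> b) -> (g -> b)) ~ a  [subst: {e:=List d, f:=(c -> (b -> Int)), c:=g} | 0 pending]
  bind a := ((g -> b) -> (g -> b))

Answer: a:=((g -> b) -> (g -> b)) c:=g e:=List d f:=(g -> (b -> Int))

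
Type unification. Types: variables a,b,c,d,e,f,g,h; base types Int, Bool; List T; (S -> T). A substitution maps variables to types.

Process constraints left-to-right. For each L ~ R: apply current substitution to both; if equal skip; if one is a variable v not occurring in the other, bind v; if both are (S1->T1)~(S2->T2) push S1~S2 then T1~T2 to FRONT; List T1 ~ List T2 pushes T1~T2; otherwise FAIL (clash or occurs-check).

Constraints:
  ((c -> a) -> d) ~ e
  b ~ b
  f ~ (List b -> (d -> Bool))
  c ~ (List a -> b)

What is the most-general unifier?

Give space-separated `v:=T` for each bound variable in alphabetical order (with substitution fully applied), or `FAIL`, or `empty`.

step 1: unify ((c -> a) -> d) ~ e  [subst: {-} | 3 pending]
  bind e := ((c -> a) -> d)
step 2: unify b ~ b  [subst: {e:=((c -> a) -> d)} | 2 pending]
  -> identical, skip
step 3: unify f ~ (List b -> (d -> Bool))  [subst: {e:=((c -> a) -> d)} | 1 pending]
  bind f := (List b -> (d -> Bool))
step 4: unify c ~ (List a -> b)  [subst: {e:=((c -> a) -> d), f:=(List b -> (d -> Bool))} | 0 pending]
  bind c := (List a -> b)

Answer: c:=(List a -> b) e:=(((List a -> b) -> a) -> d) f:=(List b -> (d -> Bool))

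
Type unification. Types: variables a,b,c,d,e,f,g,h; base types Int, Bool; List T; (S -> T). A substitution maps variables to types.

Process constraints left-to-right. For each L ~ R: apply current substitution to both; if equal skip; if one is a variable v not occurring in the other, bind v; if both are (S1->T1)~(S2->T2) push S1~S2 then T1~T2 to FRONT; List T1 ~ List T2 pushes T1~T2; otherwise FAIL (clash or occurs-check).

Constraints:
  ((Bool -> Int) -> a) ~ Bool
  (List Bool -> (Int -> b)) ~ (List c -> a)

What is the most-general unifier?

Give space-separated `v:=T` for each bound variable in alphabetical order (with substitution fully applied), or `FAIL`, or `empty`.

Answer: FAIL

Derivation:
step 1: unify ((Bool -> Int) -> a) ~ Bool  [subst: {-} | 1 pending]
  clash: ((Bool -> Int) -> a) vs Bool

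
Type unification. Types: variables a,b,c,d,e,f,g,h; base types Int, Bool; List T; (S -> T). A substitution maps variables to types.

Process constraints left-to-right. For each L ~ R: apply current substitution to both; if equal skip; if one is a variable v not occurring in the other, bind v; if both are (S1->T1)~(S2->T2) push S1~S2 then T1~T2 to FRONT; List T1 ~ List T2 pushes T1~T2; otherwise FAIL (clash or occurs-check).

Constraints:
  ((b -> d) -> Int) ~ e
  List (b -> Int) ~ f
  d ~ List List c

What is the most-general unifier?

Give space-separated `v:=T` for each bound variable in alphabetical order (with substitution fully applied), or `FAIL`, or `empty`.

step 1: unify ((b -> d) -> Int) ~ e  [subst: {-} | 2 pending]
  bind e := ((b -> d) -> Int)
step 2: unify List (b -> Int) ~ f  [subst: {e:=((b -> d) -> Int)} | 1 pending]
  bind f := List (b -> Int)
step 3: unify d ~ List List c  [subst: {e:=((b -> d) -> Int), f:=List (b -> Int)} | 0 pending]
  bind d := List List c

Answer: d:=List List c e:=((b -> List List c) -> Int) f:=List (b -> Int)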